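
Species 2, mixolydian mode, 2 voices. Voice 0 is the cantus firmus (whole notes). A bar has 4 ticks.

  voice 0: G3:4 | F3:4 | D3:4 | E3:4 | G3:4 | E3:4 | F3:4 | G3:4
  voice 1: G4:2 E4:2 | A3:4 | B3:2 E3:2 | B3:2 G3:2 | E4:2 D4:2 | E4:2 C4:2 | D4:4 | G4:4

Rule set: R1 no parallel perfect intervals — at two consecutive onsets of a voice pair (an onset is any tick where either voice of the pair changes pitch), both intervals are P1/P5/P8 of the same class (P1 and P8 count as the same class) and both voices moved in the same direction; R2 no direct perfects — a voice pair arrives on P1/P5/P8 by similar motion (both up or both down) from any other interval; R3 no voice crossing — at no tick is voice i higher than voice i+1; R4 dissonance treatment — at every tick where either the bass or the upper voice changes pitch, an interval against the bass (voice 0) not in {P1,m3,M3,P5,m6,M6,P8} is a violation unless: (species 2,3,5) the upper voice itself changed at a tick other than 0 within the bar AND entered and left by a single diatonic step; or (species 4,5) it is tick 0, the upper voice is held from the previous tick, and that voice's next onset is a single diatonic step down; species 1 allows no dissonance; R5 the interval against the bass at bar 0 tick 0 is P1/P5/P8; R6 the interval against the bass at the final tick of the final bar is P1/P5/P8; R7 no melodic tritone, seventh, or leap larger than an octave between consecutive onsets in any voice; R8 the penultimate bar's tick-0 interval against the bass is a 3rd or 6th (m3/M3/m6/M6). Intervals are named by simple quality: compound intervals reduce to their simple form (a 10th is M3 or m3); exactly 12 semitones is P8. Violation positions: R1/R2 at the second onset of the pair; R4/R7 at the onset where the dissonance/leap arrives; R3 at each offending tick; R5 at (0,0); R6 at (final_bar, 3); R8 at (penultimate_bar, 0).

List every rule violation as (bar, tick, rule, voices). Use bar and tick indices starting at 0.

(2, 2, R4, (0, 1))
(3, 0, R2, (0, 1))
(7, 0, R2, (0, 1))

bar 0: v0=G3 v1=G4 downbeat P8
bar 1: v0=F3 v1=A3 downbeat M3
bar 2: v0=D3 v1=B3 downbeat M6
bar 3: v0=E3 v1=B3 downbeat P5
bar 4: v0=G3 v1=E4 downbeat M6
bar 5: v0=E3 v1=E4 downbeat P8
bar 6: v0=F3 v1=D4 downbeat M6
bar 7: v0=G3 v1=G4 downbeat P8
  -> R4 @ bar 2 tick 2 v(0, 1): D3/E3 M2 untreated
  -> R2 @ bar 3 tick 0 v(0, 1): D3/E3 M2 -> E3/B3 P5 similar
  -> R2 @ bar 7 tick 0 v(0, 1): F3/D4 M6 -> G3/G4 P8 similar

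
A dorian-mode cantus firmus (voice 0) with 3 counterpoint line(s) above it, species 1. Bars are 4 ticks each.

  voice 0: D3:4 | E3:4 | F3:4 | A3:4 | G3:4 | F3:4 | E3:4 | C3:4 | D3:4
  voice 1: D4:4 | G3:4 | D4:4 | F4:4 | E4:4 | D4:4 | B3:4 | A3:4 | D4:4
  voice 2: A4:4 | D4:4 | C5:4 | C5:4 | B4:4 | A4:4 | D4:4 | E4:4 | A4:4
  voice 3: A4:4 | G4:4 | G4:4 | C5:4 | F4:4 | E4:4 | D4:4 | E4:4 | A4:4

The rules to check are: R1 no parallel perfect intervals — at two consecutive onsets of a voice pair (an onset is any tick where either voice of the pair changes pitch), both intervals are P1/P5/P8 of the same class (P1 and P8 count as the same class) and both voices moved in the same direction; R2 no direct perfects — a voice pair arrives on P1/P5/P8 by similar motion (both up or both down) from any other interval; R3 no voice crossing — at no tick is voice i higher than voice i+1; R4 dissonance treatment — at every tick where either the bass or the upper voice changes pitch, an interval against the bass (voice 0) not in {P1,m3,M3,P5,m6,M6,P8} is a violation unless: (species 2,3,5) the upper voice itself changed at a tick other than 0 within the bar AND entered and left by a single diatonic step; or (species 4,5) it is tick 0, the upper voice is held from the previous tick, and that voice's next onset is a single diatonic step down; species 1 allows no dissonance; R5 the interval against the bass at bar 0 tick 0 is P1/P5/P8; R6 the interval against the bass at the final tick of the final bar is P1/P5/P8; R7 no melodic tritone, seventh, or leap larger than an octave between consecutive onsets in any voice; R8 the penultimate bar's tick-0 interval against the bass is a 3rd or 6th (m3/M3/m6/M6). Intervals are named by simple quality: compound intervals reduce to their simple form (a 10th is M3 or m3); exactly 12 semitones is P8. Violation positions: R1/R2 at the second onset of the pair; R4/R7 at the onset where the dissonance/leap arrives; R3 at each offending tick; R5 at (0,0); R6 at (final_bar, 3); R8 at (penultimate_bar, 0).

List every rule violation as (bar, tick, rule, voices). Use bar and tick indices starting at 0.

(1, 0, R1, (1, 2))
(1, 0, R2, (1, 3))
(1, 0, R4, (0, 2))
(2, 0, R2, (0, 2))
(2, 0, R3, (2, 3))
(2, 0, R4, (0, 3))
(2, 0, R7, (2,))
(2, 1, R3, (2, 3))
(2, 2, R3, (2, 3))
(2, 3, R3, (2, 3))
(3, 0, R2, (1, 3))
(4, 0, R1, (1, 2))
(4, 0, R3, (2, 3))
(4, 0, R4, (0, 3))
(4, 1, R3, (2, 3))
(4, 2, R3, (2, 3))
(4, 3, R3, (2, 3))
(5, 0, R1, (1, 2))
(5, 0, R3, (2, 3))
(5, 0, R4, (0, 3))
(5, 1, R3, (2, 3))
(5, 2, R3, (2, 3))
(5, 3, R3, (2, 3))
(6, 0, R2, (0, 1))
(6, 0, R2, (2, 3))
(6, 0, R4, (0, 2))
(6, 0, R4, (0, 3))
(7, 0, R1, (2, 3))
(8, 0, R1, (1, 2))
(8, 0, R1, (1, 3))
(8, 0, R1, (2, 3))
(8, 0, R2, (0, 1))
(8, 0, R2, (0, 2))
(8, 0, R2, (0, 3))

bar 0: v0=D3 v1=D4 v2=A4 v3=A4 downbeat P5
bar 1: v0=E3 v1=G3 v2=D4 v3=G4 downbeat m3
bar 2: v0=F3 v1=D4 v2=C5 v3=G4 downbeat M2
bar 3: v0=A3 v1=F4 v2=C5 v3=C5 downbeat m3
bar 4: v0=G3 v1=E4 v2=B4 v3=F4 downbeat m7
bar 5: v0=F3 v1=D4 v2=A4 v3=E4 downbeat M7
bar 6: v0=E3 v1=B3 v2=D4 v3=D4 downbeat m7
bar 7: v0=C3 v1=A3 v2=E4 v3=E4 downbeat M3
bar 8: v0=D3 v1=D4 v2=A4 v3=A4 downbeat P5
  -> R1 @ bar 1 tick 0 v(1, 2): D4/A4 P5 -> G3/D4 P5 similar
  -> R2 @ bar 1 tick 0 v(1, 3): D4/A4 P5 -> G3/G4 P8 similar
  -> R4 @ bar 1 tick 0 v(0, 2): E3/D4 m7 untreated
  -> R2 @ bar 2 tick 0 v(0, 2): E3/D4 m7 -> F3/C5 P5 similar
  -> R3 @ bar 2 tick 0 v(2, 3): C5 above G4
  -> R4 @ bar 2 tick 0 v(0, 3): F3/G4 M2 untreated
  -> R7 @ bar 2 tick 0 v(2,): D4->C5 leap 10st
  -> R3 @ bar 2 tick 1 v(2, 3): C5 above G4
  -> R3 @ bar 2 tick 2 v(2, 3): C5 above G4
  -> R3 @ bar 2 tick 3 v(2, 3): C5 above G4
  -> R2 @ bar 3 tick 0 v(1, 3): D4/G4 P4 -> F4/C5 P5 similar
  -> R1 @ bar 4 tick 0 v(1, 2): F4/C5 P5 -> E4/B4 P5 similar
  -> R3 @ bar 4 tick 0 v(2, 3): B4 above F4
  -> R4 @ bar 4 tick 0 v(0, 3): G3/F4 m7 untreated
  -> R3 @ bar 4 tick 1 v(2, 3): B4 above F4
  -> R3 @ bar 4 tick 2 v(2, 3): B4 above F4
  -> R3 @ bar 4 tick 3 v(2, 3): B4 above F4
  -> R1 @ bar 5 tick 0 v(1, 2): E4/B4 P5 -> D4/A4 P5 similar
  -> R3 @ bar 5 tick 0 v(2, 3): A4 above E4
  -> R4 @ bar 5 tick 0 v(0, 3): F3/E4 M7 untreated
  -> R3 @ bar 5 tick 1 v(2, 3): A4 above E4
  -> R3 @ bar 5 tick 2 v(2, 3): A4 above E4
  -> R3 @ bar 5 tick 3 v(2, 3): A4 above E4
  -> R2 @ bar 6 tick 0 v(0, 1): F3/D4 M6 -> E3/B3 P5 similar
  -> R2 @ bar 6 tick 0 v(2, 3): A4/E4 P4 -> D4/D4 P1 similar
  -> R4 @ bar 6 tick 0 v(0, 2): E3/D4 m7 untreated
  -> R4 @ bar 6 tick 0 v(0, 3): E3/D4 m7 untreated
  -> R1 @ bar 7 tick 0 v(2, 3): D4/D4 P1 -> E4/E4 P1 similar
  -> R1 @ bar 8 tick 0 v(1, 2): A3/E4 P5 -> D4/A4 P5 similar
  -> R1 @ bar 8 tick 0 v(1, 3): A3/E4 P5 -> D4/A4 P5 similar
  -> R1 @ bar 8 tick 0 v(2, 3): E4/E4 P1 -> A4/A4 P1 similar
  -> R2 @ bar 8 tick 0 v(0, 1): C3/A3 M6 -> D3/D4 P8 similar
  -> R2 @ bar 8 tick 0 v(0, 2): C3/E4 M3 -> D3/A4 P5 similar
  -> R2 @ bar 8 tick 0 v(0, 3): C3/E4 M3 -> D3/A4 P5 similar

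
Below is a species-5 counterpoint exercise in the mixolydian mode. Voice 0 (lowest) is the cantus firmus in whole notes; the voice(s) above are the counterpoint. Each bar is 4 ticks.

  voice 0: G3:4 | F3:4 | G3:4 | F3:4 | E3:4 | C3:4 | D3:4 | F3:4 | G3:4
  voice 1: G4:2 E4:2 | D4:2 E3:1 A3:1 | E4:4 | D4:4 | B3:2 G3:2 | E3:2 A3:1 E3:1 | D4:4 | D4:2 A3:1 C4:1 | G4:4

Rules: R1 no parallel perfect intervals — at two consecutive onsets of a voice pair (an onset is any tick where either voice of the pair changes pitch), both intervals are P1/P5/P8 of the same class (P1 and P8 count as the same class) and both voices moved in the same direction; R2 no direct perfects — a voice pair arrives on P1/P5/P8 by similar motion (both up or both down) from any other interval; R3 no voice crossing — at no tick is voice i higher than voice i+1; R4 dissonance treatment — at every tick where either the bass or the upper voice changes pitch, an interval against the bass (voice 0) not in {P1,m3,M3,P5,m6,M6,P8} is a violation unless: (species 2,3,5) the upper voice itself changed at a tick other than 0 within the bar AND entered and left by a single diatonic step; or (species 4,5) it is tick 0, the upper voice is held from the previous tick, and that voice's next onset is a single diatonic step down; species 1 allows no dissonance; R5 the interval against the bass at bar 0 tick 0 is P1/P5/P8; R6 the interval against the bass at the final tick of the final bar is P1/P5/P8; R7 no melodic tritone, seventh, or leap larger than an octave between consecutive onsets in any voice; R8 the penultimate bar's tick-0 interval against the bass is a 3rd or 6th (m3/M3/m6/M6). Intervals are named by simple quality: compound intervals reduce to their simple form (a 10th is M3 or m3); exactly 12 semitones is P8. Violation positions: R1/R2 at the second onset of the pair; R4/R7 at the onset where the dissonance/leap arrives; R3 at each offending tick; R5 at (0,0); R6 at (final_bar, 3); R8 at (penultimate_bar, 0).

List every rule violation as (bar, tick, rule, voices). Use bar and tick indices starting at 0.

bar 0: v0=G3 v1=G4 downbeat P8
bar 1: v0=F3 v1=D4 downbeat M6
bar 2: v0=G3 v1=E4 downbeat M6
bar 3: v0=F3 v1=D4 downbeat M6
bar 4: v0=E3 v1=B3 downbeat P5
bar 5: v0=C3 v1=E3 downbeat M3
bar 6: v0=D3 v1=D4 downbeat P8
bar 7: v0=F3 v1=D4 downbeat M6
bar 8: v0=G3 v1=G4 downbeat P8
  -> R3 @ bar 1 tick 2 v(0, 1): F3 above E3
  -> R4 @ bar 1 tick 2 v(0, 1): F3/E3 m2 untreated
  -> R7 @ bar 1 tick 2 v(1,): D4->E3 leap 10st
  -> R2 @ bar 4 tick 0 v(0, 1): F3/D4 M6 -> E3/B3 P5 similar
  -> R2 @ bar 6 tick 0 v(0, 1): C3/E3 M3 -> D3/D4 P8 similar
  -> R7 @ bar 6 tick 0 v(1,): E3->D4 leap 10st
  -> R2 @ bar 8 tick 0 v(0, 1): F3/C4 P5 -> G3/G4 P8 similar

(1, 2, R3, (0, 1))
(1, 2, R4, (0, 1))
(1, 2, R7, (1,))
(4, 0, R2, (0, 1))
(6, 0, R2, (0, 1))
(6, 0, R7, (1,))
(8, 0, R2, (0, 1))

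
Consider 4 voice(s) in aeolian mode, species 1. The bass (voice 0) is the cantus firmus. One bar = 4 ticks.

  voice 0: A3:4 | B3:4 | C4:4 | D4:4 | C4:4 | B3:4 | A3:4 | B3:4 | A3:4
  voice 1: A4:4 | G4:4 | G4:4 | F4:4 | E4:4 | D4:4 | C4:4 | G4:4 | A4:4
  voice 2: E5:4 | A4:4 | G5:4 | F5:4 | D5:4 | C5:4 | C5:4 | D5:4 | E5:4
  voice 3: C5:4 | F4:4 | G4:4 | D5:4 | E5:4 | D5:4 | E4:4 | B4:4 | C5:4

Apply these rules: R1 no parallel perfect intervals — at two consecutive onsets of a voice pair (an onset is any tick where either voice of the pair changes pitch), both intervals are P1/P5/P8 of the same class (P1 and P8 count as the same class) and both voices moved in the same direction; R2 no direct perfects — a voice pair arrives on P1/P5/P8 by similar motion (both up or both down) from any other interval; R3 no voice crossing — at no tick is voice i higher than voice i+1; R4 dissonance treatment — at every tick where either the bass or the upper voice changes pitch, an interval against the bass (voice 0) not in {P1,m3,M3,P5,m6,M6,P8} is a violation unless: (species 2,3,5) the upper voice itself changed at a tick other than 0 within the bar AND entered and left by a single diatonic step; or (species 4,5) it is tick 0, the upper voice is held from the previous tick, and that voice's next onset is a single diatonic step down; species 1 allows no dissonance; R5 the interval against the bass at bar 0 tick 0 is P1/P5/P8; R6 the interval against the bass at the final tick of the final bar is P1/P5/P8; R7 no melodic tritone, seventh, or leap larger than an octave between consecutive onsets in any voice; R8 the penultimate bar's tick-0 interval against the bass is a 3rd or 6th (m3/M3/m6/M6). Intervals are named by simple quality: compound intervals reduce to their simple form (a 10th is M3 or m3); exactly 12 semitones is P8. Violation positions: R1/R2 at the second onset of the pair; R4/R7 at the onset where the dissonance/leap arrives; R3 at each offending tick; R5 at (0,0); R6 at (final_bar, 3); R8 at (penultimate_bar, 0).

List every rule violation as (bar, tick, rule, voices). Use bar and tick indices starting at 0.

bar 0: v0=A3 v1=A4 v2=E5 v3=C5 downbeat m3
bar 1: v0=B3 v1=G4 v2=A4 v3=F4 downbeat TT
bar 2: v0=C4 v1=G4 v2=G5 v3=G4 downbeat P5
bar 3: v0=D4 v1=F4 v2=F5 v3=D5 downbeat P8
bar 4: v0=C4 v1=E4 v2=D5 v3=E5 downbeat M3
bar 5: v0=B3 v1=D4 v2=C5 v3=D5 downbeat m3
bar 6: v0=A3 v1=C4 v2=C5 v3=E4 downbeat P5
bar 7: v0=B3 v1=G4 v2=D5 v3=B4 downbeat P8
bar 8: v0=A3 v1=A4 v2=E5 v3=C5 downbeat m3
  -> R3 @ bar 0 tick 0 v(2, 3): E5 above C5
  -> R5 @ bar 0 tick 0 v(0, 3): opens on m3
  -> R3 @ bar 0 tick 1 v(2, 3): E5 above C5
  -> R3 @ bar 0 tick 2 v(2, 3): E5 above C5
  -> R3 @ bar 0 tick 3 v(2, 3): E5 above C5
  -> R3 @ bar 1 tick 0 v(2, 3): A4 above F4
  -> R4 @ bar 1 tick 0 v(0, 2): B3/A4 m7 untreated
  -> R4 @ bar 1 tick 0 v(0, 3): B3/F4 TT untreated
  -> R3 @ bar 1 tick 1 v(2, 3): A4 above F4
  -> R3 @ bar 1 tick 2 v(2, 3): A4 above F4
  -> R3 @ bar 1 tick 3 v(2, 3): A4 above F4
  -> R2 @ bar 2 tick 0 v(0, 2): B3/A4 m7 -> C4/G5 P5 similar
  -> R2 @ bar 2 tick 0 v(0, 3): B3/F4 TT -> C4/G4 P5 similar
  -> R2 @ bar 2 tick 0 v(2, 3): A4/F4 M3 -> G5/G4 P8 similar
  -> R3 @ bar 2 tick 0 v(2, 3): G5 above G4
  -> R7 @ bar 2 tick 0 v(2,): A4->G5 leap 10st
  -> R3 @ bar 2 tick 1 v(2, 3): G5 above G4
  -> R3 @ bar 2 tick 2 v(2, 3): G5 above G4
  -> R3 @ bar 2 tick 3 v(2, 3): G5 above G4
  -> R1 @ bar 3 tick 0 v(1, 2): G4/G5 P8 -> F4/F5 P8 similar
  -> R2 @ bar 3 tick 0 v(0, 3): C4/G4 P5 -> D4/D5 P8 similar
  -> R3 @ bar 3 tick 0 v(2, 3): F5 above D5
  -> R3 @ bar 3 tick 1 v(2, 3): F5 above D5
  -> R3 @ bar 3 tick 2 v(2, 3): F5 above D5
  -> R3 @ bar 3 tick 3 v(2, 3): F5 above D5
  -> R4 @ bar 4 tick 0 v(0, 2): C4/D5 M2 untreated
  -> R1 @ bar 5 tick 0 v(1, 3): E4/E5 P8 -> D4/D5 P8 similar
  -> R4 @ bar 5 tick 0 v(0, 2): B3/C5 m2 untreated
  -> R2 @ bar 6 tick 0 v(0, 3): B3/D5 m3 -> A3/E4 P5 similar
  -> R3 @ bar 6 tick 0 v(2, 3): C5 above E4
  -> R7 @ bar 6 tick 0 v(3,): D5->E4 leap 10st
  -> R3 @ bar 6 tick 1 v(2, 3): C5 above E4
  -> R3 @ bar 6 tick 2 v(2, 3): C5 above E4
  -> R3 @ bar 6 tick 3 v(2, 3): C5 above E4
  -> R2 @ bar 7 tick 0 v(0, 3): A3/E4 P5 -> B3/B4 P8 similar
  -> R2 @ bar 7 tick 0 v(1, 2): C4/C5 P8 -> G4/D5 P5 similar
  -> R3 @ bar 7 tick 0 v(2, 3): D5 above B4
  -> R8 @ bar 7 tick 0 v(0, 3): penult P8 not 3rd/6th
  -> R3 @ bar 7 tick 1 v(2, 3): D5 above B4
  -> R3 @ bar 7 tick 2 v(2, 3): D5 above B4
  -> R3 @ bar 7 tick 3 v(2, 3): D5 above B4
  -> R1 @ bar 8 tick 0 v(1, 2): G4/D5 P5 -> A4/E5 P5 similar
  -> R3 @ bar 8 tick 0 v(2, 3): E5 above C5
  -> R3 @ bar 8 tick 1 v(2, 3): E5 above C5
  -> R3 @ bar 8 tick 2 v(2, 3): E5 above C5
  -> R3 @ bar 8 tick 3 v(2, 3): E5 above C5
  -> R6 @ bar 8 tick 3 v(0, 3): closes on m3

(0, 0, R3, (2, 3))
(0, 0, R5, (0, 3))
(0, 1, R3, (2, 3))
(0, 2, R3, (2, 3))
(0, 3, R3, (2, 3))
(1, 0, R3, (2, 3))
(1, 0, R4, (0, 2))
(1, 0, R4, (0, 3))
(1, 1, R3, (2, 3))
(1, 2, R3, (2, 3))
(1, 3, R3, (2, 3))
(2, 0, R2, (0, 2))
(2, 0, R2, (0, 3))
(2, 0, R2, (2, 3))
(2, 0, R3, (2, 3))
(2, 0, R7, (2,))
(2, 1, R3, (2, 3))
(2, 2, R3, (2, 3))
(2, 3, R3, (2, 3))
(3, 0, R1, (1, 2))
(3, 0, R2, (0, 3))
(3, 0, R3, (2, 3))
(3, 1, R3, (2, 3))
(3, 2, R3, (2, 3))
(3, 3, R3, (2, 3))
(4, 0, R4, (0, 2))
(5, 0, R1, (1, 3))
(5, 0, R4, (0, 2))
(6, 0, R2, (0, 3))
(6, 0, R3, (2, 3))
(6, 0, R7, (3,))
(6, 1, R3, (2, 3))
(6, 2, R3, (2, 3))
(6, 3, R3, (2, 3))
(7, 0, R2, (0, 3))
(7, 0, R2, (1, 2))
(7, 0, R3, (2, 3))
(7, 0, R8, (0, 3))
(7, 1, R3, (2, 3))
(7, 2, R3, (2, 3))
(7, 3, R3, (2, 3))
(8, 0, R1, (1, 2))
(8, 0, R3, (2, 3))
(8, 1, R3, (2, 3))
(8, 2, R3, (2, 3))
(8, 3, R3, (2, 3))
(8, 3, R6, (0, 3))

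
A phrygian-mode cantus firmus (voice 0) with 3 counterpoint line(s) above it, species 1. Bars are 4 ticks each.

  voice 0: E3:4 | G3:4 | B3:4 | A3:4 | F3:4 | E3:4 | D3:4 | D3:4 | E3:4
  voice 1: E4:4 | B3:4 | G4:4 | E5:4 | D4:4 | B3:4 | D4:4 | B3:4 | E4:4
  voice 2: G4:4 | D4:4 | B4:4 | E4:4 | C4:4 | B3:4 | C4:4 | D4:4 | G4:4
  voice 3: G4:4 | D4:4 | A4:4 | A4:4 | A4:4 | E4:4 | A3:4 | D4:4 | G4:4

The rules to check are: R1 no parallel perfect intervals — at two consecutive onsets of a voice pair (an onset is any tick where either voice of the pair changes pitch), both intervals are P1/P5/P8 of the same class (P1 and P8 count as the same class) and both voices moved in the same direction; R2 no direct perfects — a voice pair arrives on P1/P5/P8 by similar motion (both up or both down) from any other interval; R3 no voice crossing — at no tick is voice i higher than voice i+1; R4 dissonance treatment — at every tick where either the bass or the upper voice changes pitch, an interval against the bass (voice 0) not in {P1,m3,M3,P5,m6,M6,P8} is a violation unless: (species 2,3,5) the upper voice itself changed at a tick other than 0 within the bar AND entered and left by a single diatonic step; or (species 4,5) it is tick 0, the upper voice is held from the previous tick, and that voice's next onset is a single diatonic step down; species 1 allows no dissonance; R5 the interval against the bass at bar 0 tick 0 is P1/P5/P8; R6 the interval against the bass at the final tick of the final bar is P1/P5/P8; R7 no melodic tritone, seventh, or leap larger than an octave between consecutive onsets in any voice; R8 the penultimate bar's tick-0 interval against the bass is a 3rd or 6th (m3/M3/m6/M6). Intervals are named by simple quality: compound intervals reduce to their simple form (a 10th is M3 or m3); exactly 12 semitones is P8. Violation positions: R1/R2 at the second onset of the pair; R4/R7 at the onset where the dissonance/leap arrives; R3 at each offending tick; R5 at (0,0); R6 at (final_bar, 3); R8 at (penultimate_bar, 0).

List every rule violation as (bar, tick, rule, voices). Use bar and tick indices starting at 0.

(0, 0, R5, (0, 2))
(0, 0, R5, (0, 3))
(1, 0, R1, (2, 3))
(2, 0, R2, (0, 2))
(2, 0, R3, (2, 3))
(2, 0, R4, (0, 3))
(2, 1, R3, (2, 3))
(2, 2, R3, (2, 3))
(2, 3, R3, (2, 3))
(3, 0, R2, (0, 2))
(3, 0, R3, (1, 2))
(3, 1, R3, (1, 2))
(3, 2, R3, (1, 2))
(3, 3, R3, (1, 2))
(4, 0, R1, (0, 2))
(4, 0, R3, (1, 2))
(4, 0, R7, (1,))
(4, 1, R3, (1, 2))
(4, 2, R3, (1, 2))
(4, 3, R3, (1, 2))
(5, 0, R1, (0, 2))
(5, 0, R2, (0, 1))
(5, 0, R2, (0, 3))
(5, 0, R2, (1, 2))
(6, 0, R2, (0, 3))
(6, 0, R3, (1, 2))
(6, 0, R3, (2, 3))
(6, 0, R4, (0, 2))
(6, 1, R3, (1, 2))
(6, 1, R3, (2, 3))
(6, 2, R3, (1, 2))
(6, 2, R3, (2, 3))
(6, 3, R3, (1, 2))
(6, 3, R3, (2, 3))
(7, 0, R2, (2, 3))
(7, 0, R8, (0, 2))
(7, 0, R8, (0, 3))
(8, 0, R1, (2, 3))
(8, 0, R2, (0, 1))
(8, 3, R6, (0, 2))
(8, 3, R6, (0, 3))

bar 0: v0=E3 v1=E4 v2=G4 v3=G4 downbeat m3
bar 1: v0=G3 v1=B3 v2=D4 v3=D4 downbeat P5
bar 2: v0=B3 v1=G4 v2=B4 v3=A4 downbeat m7
bar 3: v0=A3 v1=E5 v2=E4 v3=A4 downbeat P8
bar 4: v0=F3 v1=D4 v2=C4 v3=A4 downbeat M3
bar 5: v0=E3 v1=B3 v2=B3 v3=E4 downbeat P8
bar 6: v0=D3 v1=D4 v2=C4 v3=A3 downbeat P5
bar 7: v0=D3 v1=B3 v2=D4 v3=D4 downbeat P8
bar 8: v0=E3 v1=E4 v2=G4 v3=G4 downbeat m3
  -> R5 @ bar 0 tick 0 v(0, 2): opens on m3
  -> R5 @ bar 0 tick 0 v(0, 3): opens on m3
  -> R1 @ bar 1 tick 0 v(2, 3): G4/G4 P1 -> D4/D4 P1 similar
  -> R2 @ bar 2 tick 0 v(0, 2): G3/D4 P5 -> B3/B4 P8 similar
  -> R3 @ bar 2 tick 0 v(2, 3): B4 above A4
  -> R4 @ bar 2 tick 0 v(0, 3): B3/A4 m7 untreated
  -> R3 @ bar 2 tick 1 v(2, 3): B4 above A4
  -> R3 @ bar 2 tick 2 v(2, 3): B4 above A4
  -> R3 @ bar 2 tick 3 v(2, 3): B4 above A4
  -> R2 @ bar 3 tick 0 v(0, 2): B3/B4 P8 -> A3/E4 P5 similar
  -> R3 @ bar 3 tick 0 v(1, 2): E5 above E4
  -> R3 @ bar 3 tick 1 v(1, 2): E5 above E4
  -> R3 @ bar 3 tick 2 v(1, 2): E5 above E4
  -> R3 @ bar 3 tick 3 v(1, 2): E5 above E4
  -> R1 @ bar 4 tick 0 v(0, 2): A3/E4 P5 -> F3/C4 P5 similar
  -> R3 @ bar 4 tick 0 v(1, 2): D4 above C4
  -> R7 @ bar 4 tick 0 v(1,): E5->D4 leap 14st
  -> R3 @ bar 4 tick 1 v(1, 2): D4 above C4
  -> R3 @ bar 4 tick 2 v(1, 2): D4 above C4
  -> R3 @ bar 4 tick 3 v(1, 2): D4 above C4
  -> R1 @ bar 5 tick 0 v(0, 2): F3/C4 P5 -> E3/B3 P5 similar
  -> R2 @ bar 5 tick 0 v(0, 1): F3/D4 M6 -> E3/B3 P5 similar
  -> R2 @ bar 5 tick 0 v(0, 3): F3/A4 M3 -> E3/E4 P8 similar
  -> R2 @ bar 5 tick 0 v(1, 2): D4/C4 M2 -> B3/B3 P1 similar
  -> R2 @ bar 6 tick 0 v(0, 3): E3/E4 P8 -> D3/A3 P5 similar
  -> R3 @ bar 6 tick 0 v(1, 2): D4 above C4
  -> R3 @ bar 6 tick 0 v(2, 3): C4 above A3
  -> R4 @ bar 6 tick 0 v(0, 2): D3/C4 m7 untreated
  -> R3 @ bar 6 tick 1 v(1, 2): D4 above C4
  -> R3 @ bar 6 tick 1 v(2, 3): C4 above A3
  -> R3 @ bar 6 tick 2 v(1, 2): D4 above C4
  -> R3 @ bar 6 tick 2 v(2, 3): C4 above A3
  -> R3 @ bar 6 tick 3 v(1, 2): D4 above C4
  -> R3 @ bar 6 tick 3 v(2, 3): C4 above A3
  -> R2 @ bar 7 tick 0 v(2, 3): C4/A3 m3 -> D4/D4 P1 similar
  -> R8 @ bar 7 tick 0 v(0, 2): penult P8 not 3rd/6th
  -> R8 @ bar 7 tick 0 v(0, 3): penult P8 not 3rd/6th
  -> R1 @ bar 8 tick 0 v(2, 3): D4/D4 P1 -> G4/G4 P1 similar
  -> R2 @ bar 8 tick 0 v(0, 1): D3/B3 M6 -> E3/E4 P8 similar
  -> R6 @ bar 8 tick 3 v(0, 2): closes on m3
  -> R6 @ bar 8 tick 3 v(0, 3): closes on m3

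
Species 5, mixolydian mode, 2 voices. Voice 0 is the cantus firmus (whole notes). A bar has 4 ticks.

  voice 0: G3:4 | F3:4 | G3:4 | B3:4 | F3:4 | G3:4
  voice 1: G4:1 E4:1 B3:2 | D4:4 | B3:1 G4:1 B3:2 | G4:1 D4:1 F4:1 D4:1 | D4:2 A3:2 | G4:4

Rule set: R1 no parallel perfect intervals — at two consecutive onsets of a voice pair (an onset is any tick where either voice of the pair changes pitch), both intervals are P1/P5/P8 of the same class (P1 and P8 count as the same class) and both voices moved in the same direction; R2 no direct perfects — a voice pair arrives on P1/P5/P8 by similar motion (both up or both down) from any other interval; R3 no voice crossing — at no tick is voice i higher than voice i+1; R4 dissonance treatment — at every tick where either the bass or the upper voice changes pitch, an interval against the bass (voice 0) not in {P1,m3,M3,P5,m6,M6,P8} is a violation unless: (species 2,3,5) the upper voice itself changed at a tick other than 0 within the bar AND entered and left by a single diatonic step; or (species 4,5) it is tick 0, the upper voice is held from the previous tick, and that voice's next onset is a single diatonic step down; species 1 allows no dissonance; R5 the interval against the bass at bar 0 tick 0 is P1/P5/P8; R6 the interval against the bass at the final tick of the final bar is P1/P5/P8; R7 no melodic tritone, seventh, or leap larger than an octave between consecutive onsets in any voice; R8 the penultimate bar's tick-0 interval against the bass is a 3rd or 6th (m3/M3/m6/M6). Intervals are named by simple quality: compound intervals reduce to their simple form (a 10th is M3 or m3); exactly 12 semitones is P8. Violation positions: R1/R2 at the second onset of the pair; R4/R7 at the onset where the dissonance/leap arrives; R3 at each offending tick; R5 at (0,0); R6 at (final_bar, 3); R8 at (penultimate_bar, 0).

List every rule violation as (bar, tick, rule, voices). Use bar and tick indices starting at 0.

(3, 2, R4, (0, 1))
(4, 0, R7, (0,))
(5, 0, R2, (0, 1))
(5, 0, R7, (1,))

bar 0: v0=G3 v1=G4 downbeat P8
bar 1: v0=F3 v1=D4 downbeat M6
bar 2: v0=G3 v1=B3 downbeat M3
bar 3: v0=B3 v1=G4 downbeat m6
bar 4: v0=F3 v1=D4 downbeat M6
bar 5: v0=G3 v1=G4 downbeat P8
  -> R4 @ bar 3 tick 2 v(0, 1): B3/F4 TT untreated
  -> R7 @ bar 4 tick 0 v(0,): B3->F3 leap 6st
  -> R2 @ bar 5 tick 0 v(0, 1): F3/A3 M3 -> G3/G4 P8 similar
  -> R7 @ bar 5 tick 0 v(1,): A3->G4 leap 10st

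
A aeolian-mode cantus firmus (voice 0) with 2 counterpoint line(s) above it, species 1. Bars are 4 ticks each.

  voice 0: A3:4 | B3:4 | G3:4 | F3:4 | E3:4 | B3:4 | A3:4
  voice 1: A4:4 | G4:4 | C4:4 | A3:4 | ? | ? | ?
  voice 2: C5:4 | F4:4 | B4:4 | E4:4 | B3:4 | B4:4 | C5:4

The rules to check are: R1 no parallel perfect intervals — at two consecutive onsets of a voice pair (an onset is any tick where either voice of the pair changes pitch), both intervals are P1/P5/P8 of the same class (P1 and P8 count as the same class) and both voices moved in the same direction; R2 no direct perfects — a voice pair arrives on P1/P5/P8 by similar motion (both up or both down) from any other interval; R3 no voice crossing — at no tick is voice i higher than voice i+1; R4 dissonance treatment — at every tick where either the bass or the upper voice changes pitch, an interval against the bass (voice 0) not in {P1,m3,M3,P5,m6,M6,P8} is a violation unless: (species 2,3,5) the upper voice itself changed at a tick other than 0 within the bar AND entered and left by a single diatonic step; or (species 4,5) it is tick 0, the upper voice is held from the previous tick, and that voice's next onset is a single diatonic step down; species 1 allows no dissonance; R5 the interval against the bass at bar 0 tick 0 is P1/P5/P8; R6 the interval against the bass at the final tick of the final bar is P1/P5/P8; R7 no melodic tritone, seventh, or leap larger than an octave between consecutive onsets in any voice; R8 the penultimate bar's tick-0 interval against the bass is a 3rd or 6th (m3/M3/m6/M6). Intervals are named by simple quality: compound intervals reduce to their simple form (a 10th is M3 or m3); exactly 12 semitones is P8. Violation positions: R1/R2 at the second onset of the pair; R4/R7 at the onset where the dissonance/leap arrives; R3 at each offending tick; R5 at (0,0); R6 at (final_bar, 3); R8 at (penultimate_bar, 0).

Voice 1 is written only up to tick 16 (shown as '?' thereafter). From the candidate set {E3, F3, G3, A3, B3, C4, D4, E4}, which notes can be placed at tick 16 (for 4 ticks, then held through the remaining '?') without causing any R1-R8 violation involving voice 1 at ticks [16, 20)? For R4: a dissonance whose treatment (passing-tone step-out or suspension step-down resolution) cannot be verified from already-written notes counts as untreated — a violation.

E3: violates R1,R2
F3: violates R4
G3: legal
A3: violates R4
B3: legal
C4: violates R3
D4: violates R3,R4
E4: violates R3

{B3, G3}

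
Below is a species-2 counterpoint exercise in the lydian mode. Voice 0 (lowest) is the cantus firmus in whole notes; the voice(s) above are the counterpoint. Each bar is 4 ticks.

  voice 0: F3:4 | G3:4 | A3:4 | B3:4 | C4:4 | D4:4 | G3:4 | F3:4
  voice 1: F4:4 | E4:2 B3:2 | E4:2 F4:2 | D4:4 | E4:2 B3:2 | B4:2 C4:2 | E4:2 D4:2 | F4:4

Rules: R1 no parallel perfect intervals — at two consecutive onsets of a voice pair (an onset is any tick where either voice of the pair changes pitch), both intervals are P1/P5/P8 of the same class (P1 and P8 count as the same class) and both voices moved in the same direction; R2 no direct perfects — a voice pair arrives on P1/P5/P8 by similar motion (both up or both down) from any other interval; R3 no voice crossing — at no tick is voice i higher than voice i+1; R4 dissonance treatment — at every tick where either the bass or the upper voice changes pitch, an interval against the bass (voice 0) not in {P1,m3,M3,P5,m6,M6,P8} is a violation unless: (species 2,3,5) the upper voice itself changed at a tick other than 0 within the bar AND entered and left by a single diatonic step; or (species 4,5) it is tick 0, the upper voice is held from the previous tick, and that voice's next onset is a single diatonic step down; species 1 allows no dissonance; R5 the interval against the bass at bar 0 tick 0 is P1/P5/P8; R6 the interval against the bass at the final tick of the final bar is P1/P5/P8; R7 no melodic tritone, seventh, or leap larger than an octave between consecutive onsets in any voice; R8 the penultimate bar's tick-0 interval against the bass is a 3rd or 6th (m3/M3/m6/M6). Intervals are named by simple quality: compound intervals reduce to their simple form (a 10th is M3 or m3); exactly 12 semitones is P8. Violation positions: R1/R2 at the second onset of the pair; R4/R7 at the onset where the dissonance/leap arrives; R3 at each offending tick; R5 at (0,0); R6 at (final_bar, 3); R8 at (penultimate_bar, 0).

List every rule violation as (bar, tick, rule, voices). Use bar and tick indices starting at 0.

(2, 0, R2, (0, 1))
(4, 2, R3, (0, 1))
(4, 2, R4, (0, 1))
(4, 3, R3, (0, 1))
(5, 2, R3, (0, 1))
(5, 2, R4, (0, 1))
(5, 2, R7, (1,))
(5, 3, R3, (0, 1))

bar 0: v0=F3 v1=F4 downbeat P8
bar 1: v0=G3 v1=E4 downbeat M6
bar 2: v0=A3 v1=E4 downbeat P5
bar 3: v0=B3 v1=D4 downbeat m3
bar 4: v0=C4 v1=E4 downbeat M3
bar 5: v0=D4 v1=B4 downbeat M6
bar 6: v0=G3 v1=E4 downbeat M6
bar 7: v0=F3 v1=F4 downbeat P8
  -> R2 @ bar 2 tick 0 v(0, 1): G3/B3 M3 -> A3/E4 P5 similar
  -> R3 @ bar 4 tick 2 v(0, 1): C4 above B3
  -> R4 @ bar 4 tick 2 v(0, 1): C4/B3 m2 untreated
  -> R3 @ bar 4 tick 3 v(0, 1): C4 above B3
  -> R3 @ bar 5 tick 2 v(0, 1): D4 above C4
  -> R4 @ bar 5 tick 2 v(0, 1): D4/C4 M2 untreated
  -> R7 @ bar 5 tick 2 v(1,): B4->C4 leap 11st
  -> R3 @ bar 5 tick 3 v(0, 1): D4 above C4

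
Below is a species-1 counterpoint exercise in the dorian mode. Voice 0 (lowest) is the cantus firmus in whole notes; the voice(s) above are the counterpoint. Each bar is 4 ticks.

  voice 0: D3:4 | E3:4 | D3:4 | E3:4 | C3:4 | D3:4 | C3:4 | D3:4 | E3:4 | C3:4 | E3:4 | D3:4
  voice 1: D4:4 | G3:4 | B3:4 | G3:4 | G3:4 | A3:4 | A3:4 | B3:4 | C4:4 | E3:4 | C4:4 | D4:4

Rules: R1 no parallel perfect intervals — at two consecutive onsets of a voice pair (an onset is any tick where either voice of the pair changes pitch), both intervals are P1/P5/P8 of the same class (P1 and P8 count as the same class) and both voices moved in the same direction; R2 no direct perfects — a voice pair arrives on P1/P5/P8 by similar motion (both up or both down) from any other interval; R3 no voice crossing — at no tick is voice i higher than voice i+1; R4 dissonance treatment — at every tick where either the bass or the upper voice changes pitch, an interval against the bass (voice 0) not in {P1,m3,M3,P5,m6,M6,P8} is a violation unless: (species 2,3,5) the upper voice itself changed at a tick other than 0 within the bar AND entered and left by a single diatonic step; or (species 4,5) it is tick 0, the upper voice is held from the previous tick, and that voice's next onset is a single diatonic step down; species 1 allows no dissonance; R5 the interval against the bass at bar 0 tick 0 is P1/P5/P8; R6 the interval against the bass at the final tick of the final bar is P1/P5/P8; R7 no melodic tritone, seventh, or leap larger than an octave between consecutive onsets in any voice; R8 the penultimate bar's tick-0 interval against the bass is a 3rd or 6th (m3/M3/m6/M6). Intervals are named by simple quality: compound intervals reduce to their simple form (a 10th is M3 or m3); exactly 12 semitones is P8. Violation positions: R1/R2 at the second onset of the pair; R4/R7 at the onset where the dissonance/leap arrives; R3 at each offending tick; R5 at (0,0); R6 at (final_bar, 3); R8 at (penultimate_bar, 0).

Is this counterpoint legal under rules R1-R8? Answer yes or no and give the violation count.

No (1 violations)

bar 0: v0=D3 v1=D4 (P8)
bar 1: v0=E3 v1=G3 (m3)
bar 2: v0=D3 v1=B3 (M6)
bar 3: v0=E3 v1=G3 (m3)
bar 4: v0=C3 v1=G3 (P5)
bar 5: v0=D3 v1=A3 (P5)
bar 6: v0=C3 v1=A3 (M6)
bar 7: v0=D3 v1=B3 (M6)
bar 8: v0=E3 v1=C4 (m6)
bar 9: v0=C3 v1=E3 (M3)
bar 10: v0=E3 v1=C4 (m6)
bar 11: v0=D3 v1=D4 (P8)
  R1 @ bar5.0: C3/G3 P5 -> D3/A3 P5 similar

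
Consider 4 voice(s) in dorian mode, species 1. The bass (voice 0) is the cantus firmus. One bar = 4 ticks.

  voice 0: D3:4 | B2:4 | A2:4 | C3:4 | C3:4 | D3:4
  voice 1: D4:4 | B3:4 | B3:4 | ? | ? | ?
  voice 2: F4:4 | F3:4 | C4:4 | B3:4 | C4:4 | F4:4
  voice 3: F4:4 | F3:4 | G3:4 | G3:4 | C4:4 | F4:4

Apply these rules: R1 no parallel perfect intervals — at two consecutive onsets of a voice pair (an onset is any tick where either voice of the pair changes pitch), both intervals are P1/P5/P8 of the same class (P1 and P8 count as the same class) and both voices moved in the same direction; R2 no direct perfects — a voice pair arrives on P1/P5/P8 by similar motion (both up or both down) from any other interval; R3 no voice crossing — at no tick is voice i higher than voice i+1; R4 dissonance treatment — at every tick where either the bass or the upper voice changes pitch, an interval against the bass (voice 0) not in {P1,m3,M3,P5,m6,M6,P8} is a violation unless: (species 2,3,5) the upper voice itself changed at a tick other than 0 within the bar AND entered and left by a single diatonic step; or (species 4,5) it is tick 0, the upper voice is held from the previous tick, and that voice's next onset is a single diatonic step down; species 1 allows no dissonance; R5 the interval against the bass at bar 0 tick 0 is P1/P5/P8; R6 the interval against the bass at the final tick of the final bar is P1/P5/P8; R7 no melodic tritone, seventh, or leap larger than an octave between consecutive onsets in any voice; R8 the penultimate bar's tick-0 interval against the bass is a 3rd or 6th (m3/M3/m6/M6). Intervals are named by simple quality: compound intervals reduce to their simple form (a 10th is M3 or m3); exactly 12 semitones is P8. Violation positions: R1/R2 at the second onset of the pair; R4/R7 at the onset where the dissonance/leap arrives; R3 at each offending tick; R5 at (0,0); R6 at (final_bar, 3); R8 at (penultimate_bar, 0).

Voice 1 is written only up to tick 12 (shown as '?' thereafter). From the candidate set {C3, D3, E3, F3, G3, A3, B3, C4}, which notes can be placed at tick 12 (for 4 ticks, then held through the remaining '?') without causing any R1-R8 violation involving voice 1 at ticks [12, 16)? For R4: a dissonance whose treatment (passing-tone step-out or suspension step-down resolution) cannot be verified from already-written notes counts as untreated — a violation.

{A3, G3}

C3: violates R7
D3: violates R4
E3: violates R2
F3: violates R4,R7
G3: legal
A3: legal
B3: violates R4
C4: violates R2,R3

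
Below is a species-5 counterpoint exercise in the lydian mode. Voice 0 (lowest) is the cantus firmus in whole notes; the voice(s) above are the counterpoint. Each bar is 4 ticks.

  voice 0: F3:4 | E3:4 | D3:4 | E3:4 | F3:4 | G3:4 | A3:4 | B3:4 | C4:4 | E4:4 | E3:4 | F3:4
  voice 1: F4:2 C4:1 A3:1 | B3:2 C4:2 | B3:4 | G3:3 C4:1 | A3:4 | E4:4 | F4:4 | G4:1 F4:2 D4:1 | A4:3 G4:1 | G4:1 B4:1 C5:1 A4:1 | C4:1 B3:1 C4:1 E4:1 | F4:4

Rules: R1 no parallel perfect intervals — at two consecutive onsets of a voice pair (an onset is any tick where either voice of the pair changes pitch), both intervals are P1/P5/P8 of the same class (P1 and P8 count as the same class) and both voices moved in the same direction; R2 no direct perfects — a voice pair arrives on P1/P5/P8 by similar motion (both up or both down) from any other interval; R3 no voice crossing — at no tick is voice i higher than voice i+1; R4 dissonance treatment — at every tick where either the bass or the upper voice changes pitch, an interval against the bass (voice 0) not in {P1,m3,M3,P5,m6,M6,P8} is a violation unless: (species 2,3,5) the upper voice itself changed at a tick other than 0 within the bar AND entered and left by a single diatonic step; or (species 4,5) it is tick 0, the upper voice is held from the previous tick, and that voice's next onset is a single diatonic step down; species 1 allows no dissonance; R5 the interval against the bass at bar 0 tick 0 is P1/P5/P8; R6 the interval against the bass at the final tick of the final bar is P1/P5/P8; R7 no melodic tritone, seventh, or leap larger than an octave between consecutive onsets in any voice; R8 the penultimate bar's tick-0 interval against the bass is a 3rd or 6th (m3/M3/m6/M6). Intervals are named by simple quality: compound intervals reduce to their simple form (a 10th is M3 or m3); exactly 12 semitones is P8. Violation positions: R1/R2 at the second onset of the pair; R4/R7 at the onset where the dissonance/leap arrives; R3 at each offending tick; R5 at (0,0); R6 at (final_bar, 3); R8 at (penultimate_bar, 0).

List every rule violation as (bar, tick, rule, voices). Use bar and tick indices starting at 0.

(7, 1, R4, (0, 1))
(9, 3, R4, (0, 1))
(11, 0, R1, (0, 1))

bar 0: v0=F3 v1=F4 downbeat P8
bar 1: v0=E3 v1=B3 downbeat P5
bar 2: v0=D3 v1=B3 downbeat M6
bar 3: v0=E3 v1=G3 downbeat m3
bar 4: v0=F3 v1=A3 downbeat M3
bar 5: v0=G3 v1=E4 downbeat M6
bar 6: v0=A3 v1=F4 downbeat m6
bar 7: v0=B3 v1=G4 downbeat m6
bar 8: v0=C4 v1=A4 downbeat M6
bar 9: v0=E4 v1=G4 downbeat m3
bar 10: v0=E3 v1=C4 downbeat m6
bar 11: v0=F3 v1=F4 downbeat P8
  -> R4 @ bar 7 tick 1 v(0, 1): B3/F4 TT untreated
  -> R4 @ bar 9 tick 3 v(0, 1): E4/A4 P4 untreated
  -> R1 @ bar 11 tick 0 v(0, 1): E3/E4 P8 -> F3/F4 P8 similar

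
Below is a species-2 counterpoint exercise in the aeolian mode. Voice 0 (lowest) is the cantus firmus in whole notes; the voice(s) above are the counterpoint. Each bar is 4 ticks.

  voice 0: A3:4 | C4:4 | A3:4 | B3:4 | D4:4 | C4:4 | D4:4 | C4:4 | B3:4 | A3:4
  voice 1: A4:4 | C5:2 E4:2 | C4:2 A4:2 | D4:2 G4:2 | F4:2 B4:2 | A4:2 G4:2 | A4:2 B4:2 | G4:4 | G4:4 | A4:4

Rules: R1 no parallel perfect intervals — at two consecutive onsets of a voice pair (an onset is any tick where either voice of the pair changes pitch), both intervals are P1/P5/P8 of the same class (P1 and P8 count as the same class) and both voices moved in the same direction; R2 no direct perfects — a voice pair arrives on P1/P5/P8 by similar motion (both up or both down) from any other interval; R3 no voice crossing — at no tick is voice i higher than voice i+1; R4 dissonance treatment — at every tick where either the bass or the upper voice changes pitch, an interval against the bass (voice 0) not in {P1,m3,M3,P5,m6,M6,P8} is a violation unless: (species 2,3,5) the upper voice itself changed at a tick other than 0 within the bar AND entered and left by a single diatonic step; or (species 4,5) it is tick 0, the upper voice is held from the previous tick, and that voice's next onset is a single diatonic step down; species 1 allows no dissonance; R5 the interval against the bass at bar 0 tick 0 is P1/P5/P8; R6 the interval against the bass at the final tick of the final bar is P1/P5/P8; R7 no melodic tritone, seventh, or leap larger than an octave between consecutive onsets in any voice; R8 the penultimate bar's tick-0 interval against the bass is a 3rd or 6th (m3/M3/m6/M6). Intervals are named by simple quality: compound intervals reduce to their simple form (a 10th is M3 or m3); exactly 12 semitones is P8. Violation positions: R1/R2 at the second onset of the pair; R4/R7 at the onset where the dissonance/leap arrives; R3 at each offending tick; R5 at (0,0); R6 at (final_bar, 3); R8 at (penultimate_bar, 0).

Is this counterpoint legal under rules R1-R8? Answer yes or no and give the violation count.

bar 0: v0=A3 v1=A4 (P8)
bar 1: v0=C4 v1=C5 (P8)
bar 2: v0=A3 v1=C4 (m3)
bar 3: v0=B3 v1=D4 (m3)
bar 4: v0=D4 v1=F4 (m3)
bar 5: v0=C4 v1=A4 (M6)
bar 6: v0=D4 v1=A4 (P5)
bar 7: v0=C4 v1=G4 (P5)
bar 8: v0=B3 v1=G4 (m6)
bar 9: v0=A3 v1=A4 (P8)
  R1 @ bar1.0: A3/A4 P8 -> C4/C5 P8 similar
  R7 @ bar4.2: F4->B4 leap 6st
  R1 @ bar6.0: C4/G4 P5 -> D4/A4 P5 similar
  R2 @ bar7.0: D4/B4 M6 -> C4/G4 P5 similar

No (4 violations)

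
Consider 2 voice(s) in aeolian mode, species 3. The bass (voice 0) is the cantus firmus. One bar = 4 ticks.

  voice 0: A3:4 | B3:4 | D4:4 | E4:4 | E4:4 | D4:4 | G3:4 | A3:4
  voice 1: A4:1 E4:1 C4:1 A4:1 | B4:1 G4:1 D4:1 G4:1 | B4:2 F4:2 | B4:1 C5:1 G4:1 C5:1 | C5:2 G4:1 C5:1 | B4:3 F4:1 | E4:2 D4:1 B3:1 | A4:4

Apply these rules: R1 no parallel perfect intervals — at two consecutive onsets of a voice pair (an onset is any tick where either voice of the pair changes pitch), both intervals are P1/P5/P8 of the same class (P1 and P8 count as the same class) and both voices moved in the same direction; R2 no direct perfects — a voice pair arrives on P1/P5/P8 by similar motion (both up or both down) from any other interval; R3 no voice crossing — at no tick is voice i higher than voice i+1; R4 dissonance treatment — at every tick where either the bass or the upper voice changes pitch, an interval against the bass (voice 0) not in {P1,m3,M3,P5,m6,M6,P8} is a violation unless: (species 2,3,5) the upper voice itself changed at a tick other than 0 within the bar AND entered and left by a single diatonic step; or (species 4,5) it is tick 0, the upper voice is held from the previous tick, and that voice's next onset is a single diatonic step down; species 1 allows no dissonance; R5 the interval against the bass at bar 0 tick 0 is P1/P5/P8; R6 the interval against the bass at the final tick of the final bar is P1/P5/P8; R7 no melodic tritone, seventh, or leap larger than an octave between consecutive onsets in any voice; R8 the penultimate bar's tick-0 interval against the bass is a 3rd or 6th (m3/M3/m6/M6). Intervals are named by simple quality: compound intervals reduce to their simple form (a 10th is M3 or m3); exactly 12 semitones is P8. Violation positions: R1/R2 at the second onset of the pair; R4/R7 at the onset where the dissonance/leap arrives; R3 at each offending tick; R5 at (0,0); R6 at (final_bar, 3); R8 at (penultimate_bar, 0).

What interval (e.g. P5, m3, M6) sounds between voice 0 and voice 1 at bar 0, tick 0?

voice 0=A3 voice 1=A4 -> P8

P8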